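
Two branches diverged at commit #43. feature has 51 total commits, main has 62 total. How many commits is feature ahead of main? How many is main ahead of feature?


Common ancestor: commit #43
feature commits after divergence: 51 - 43 = 8
main commits after divergence: 62 - 43 = 19
feature is 8 commits ahead of main
main is 19 commits ahead of feature

feature ahead: 8, main ahead: 19


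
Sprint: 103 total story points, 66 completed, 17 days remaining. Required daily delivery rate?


Formula: Required rate = Remaining points / Days left
Remaining = 103 - 66 = 37 points
Required rate = 37 / 17 = 2.18 points/day

2.18 points/day


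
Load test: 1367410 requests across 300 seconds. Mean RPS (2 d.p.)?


Formula: throughput = requests / seconds
throughput = 1367410 / 300
throughput = 4558.03 requests/second

4558.03 requests/second


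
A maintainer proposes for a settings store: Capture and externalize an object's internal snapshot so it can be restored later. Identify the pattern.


This matches the Memento pattern

Memento


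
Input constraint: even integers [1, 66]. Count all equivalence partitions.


Constraint: even integers in [1, 66]
Class 1: x < 1 — out-of-range invalid
Class 2: x in [1,66] but odd — wrong type invalid
Class 3: x in [1,66] and even — valid
Class 4: x > 66 — out-of-range invalid
Total equivalence classes: 4

4 equivalence classes


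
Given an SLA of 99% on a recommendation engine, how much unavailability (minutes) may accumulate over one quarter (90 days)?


Formula: allowed downtime = period * (100 - SLA) / 100
Period (quarter (90 days)) = 129600 minutes
Unavailability fraction = (100 - 99.0) / 100
Allowed downtime = 129600 * (100 - 99.0) / 100
Allowed downtime = 1296.0 minutes

1296.0 minutes


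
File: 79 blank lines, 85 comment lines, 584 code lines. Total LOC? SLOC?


Total LOC = blank + comment + code
Total LOC = 79 + 85 + 584 = 748
SLOC (source only) = code = 584

Total LOC: 748, SLOC: 584


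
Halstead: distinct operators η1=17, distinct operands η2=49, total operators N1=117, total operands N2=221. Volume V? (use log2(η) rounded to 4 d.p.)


Formula: V = N * log2(η), where N = N1 + N2 and η = η1 + η2
η = 17 + 49 = 66
N = 117 + 221 = 338
log2(66) ≈ 6.0444
V = 338 * 6.0444 = 2043.01

2043.01


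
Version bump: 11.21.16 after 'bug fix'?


Current: 11.21.16
Change category: 'bug fix' → patch bump
SemVer rule: patch bump → increment PATCH (MAJOR and MINOR unchanged)
New: 11.21.17

11.21.17


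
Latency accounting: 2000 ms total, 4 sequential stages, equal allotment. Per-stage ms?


Formula: per_stage = total_budget / stages
per_stage = 2000 / 4
per_stage = 500.0 ms

500.0 ms


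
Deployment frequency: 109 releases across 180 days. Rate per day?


Formula: deployments per day = releases / days
= 109 / 180
= 0.606 deploys/day
(equivalently, 4.24 deploys/week)

0.606 deploys/day


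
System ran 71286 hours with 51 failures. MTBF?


Formula: MTBF = Total operating time / Number of failures
MTBF = 71286 / 51
MTBF = 1397.76 hours

1397.76 hours


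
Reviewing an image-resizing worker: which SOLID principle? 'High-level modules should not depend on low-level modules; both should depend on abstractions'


This describes the Dependency Inversion Principle (DIP)

Dependency Inversion Principle (DIP)


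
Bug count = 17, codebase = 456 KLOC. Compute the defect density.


Defect density = defects / KLOC
Defect density = 17 / 456
Defect density = 0.037 defects/KLOC

0.037 defects/KLOC


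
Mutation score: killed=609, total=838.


Mutation score = killed / total * 100
Mutation score = 609 / 838 * 100
Mutation score = 72.67%

72.67%


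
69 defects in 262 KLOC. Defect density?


Defect density = defects / KLOC
Defect density = 69 / 262
Defect density = 0.263 defects/KLOC

0.263 defects/KLOC


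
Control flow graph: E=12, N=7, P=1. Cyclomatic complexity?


Formula: V(G) = E - N + 2P
V(G) = 12 - 7 + 2*1
V(G) = 5 + 2
V(G) = 7

7


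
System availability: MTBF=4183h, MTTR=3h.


Availability = MTBF / (MTBF + MTTR)
Availability = 4183 / (4183 + 3)
Availability = 4183 / 4186
Availability = 99.9283%

99.9283%


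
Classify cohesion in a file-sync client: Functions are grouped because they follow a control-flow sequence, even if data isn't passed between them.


Reasoning: Grouped by order of execution within a routine, not by data flow
Type: Procedural cohesion

Procedural cohesion


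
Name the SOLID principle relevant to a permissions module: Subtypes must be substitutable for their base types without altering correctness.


This describes the Liskov Substitution Principle (LSP)

Liskov Substitution Principle (LSP)


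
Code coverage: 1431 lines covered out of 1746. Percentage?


Coverage = covered / total * 100
Coverage = 1431 / 1746 * 100
Coverage = 81.96%

81.96%


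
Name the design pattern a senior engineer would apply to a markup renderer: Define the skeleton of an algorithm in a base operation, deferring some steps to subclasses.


This matches the Template Method pattern

Template Method


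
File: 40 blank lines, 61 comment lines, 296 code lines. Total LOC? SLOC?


Total LOC = blank + comment + code
Total LOC = 40 + 61 + 296 = 397
SLOC (source only) = code = 296

Total LOC: 397, SLOC: 296


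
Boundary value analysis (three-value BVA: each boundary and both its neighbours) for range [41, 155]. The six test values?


Range: [41, 155]
Boundaries: just below min, min, min+1, max-1, max, just above max
Values: [40, 41, 42, 154, 155, 156]

[40, 41, 42, 154, 155, 156]


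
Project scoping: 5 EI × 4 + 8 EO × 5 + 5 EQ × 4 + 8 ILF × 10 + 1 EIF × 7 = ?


UFP = EI*4 + EO*5 + EQ*4 + ILF*10 + EIF*7
UFP = 5*4 + 8*5 + 5*4 + 8*10 + 1*7
UFP = 20 + 40 + 20 + 80 + 7
UFP = 167

167


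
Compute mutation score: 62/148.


Mutation score = killed / total * 100
Mutation score = 62 / 148 * 100
Mutation score = 41.89%

41.89%


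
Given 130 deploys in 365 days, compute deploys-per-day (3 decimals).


Formula: deployments per day = releases / days
= 130 / 365
= 0.356 deploys/day
(equivalently, 2.49 deploys/week)

0.356 deploys/day


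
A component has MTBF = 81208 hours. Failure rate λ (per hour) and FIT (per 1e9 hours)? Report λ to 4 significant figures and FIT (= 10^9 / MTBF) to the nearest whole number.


Formula: λ = 1 / MTBF; FIT = λ × 1e9 = 1e9 / MTBF
λ = 1 / 81208 ≈ 1.231e-05 failures/hour
FIT = 1e9 / 81208 ≈ 12314 failures per 1e9 hours (nearest whole number)

λ = 1.231e-05 /h, FIT = 12314


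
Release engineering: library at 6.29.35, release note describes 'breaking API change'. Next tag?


Current: 6.29.35
Change category: 'breaking API change' → major bump
SemVer rule: major bump → increment MAJOR, reset MINOR and PATCH to 0
New: 7.0.0

7.0.0


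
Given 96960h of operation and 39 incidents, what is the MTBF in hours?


Formula: MTBF = Total operating time / Number of failures
MTBF = 96960 / 39
MTBF = 2486.15 hours

2486.15 hours


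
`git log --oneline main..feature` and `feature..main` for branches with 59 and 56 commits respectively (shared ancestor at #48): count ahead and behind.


Common ancestor: commit #48
feature commits after divergence: 59 - 48 = 11
main commits after divergence: 56 - 48 = 8
feature is 11 commits ahead of main
main is 8 commits ahead of feature

feature ahead: 11, main ahead: 8


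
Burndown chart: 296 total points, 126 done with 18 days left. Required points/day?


Formula: Required rate = Remaining points / Days left
Remaining = 296 - 126 = 170 points
Required rate = 170 / 18 = 9.44 points/day

9.44 points/day


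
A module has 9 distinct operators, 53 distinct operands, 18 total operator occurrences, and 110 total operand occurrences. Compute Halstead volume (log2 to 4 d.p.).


Formula: V = N * log2(η), where N = N1 + N2 and η = η1 + η2
η = 9 + 53 = 62
N = 18 + 110 = 128
log2(62) ≈ 5.9542
V = 128 * 5.9542 = 762.14

762.14


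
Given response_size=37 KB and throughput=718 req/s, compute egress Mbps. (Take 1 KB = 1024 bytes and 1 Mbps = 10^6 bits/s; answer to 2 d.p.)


Formula: Mbps = payload_bytes * RPS * 8 / 1e6
Payload per request = 37 KB = 37 * 1024 = 37888 bytes
Total bytes/sec = 37888 * 718 = 27203584
Total bits/sec = 27203584 * 8 = 217628672
Mbps = 217628672 / 1e6 = 217.63

217.63 Mbps


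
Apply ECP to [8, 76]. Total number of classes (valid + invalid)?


Valid range: [8, 76]
Class 1: x < 8 — invalid
Class 2: 8 ≤ x ≤ 76 — valid
Class 3: x > 76 — invalid
Total equivalence classes: 3

3 equivalence classes


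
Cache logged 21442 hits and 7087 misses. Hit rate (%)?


Formula: hit rate = hits / (hits + misses) * 100
hit rate = 21442 / (21442 + 7087) * 100
hit rate = 21442 / 28529 * 100
hit rate = 75.16%

75.16%


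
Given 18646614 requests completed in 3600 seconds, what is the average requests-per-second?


Formula: throughput = requests / seconds
throughput = 18646614 / 3600
throughput = 5179.62 requests/second

5179.62 requests/second


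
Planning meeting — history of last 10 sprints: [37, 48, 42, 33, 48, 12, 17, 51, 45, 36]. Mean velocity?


Formula: Avg velocity = Total points / Number of sprints
Points: [37, 48, 42, 33, 48, 12, 17, 51, 45, 36]
Sum = 37 + 48 + 42 + 33 + 48 + 12 + 17 + 51 + 45 + 36 = 369
Avg velocity = 369 / 10 = 36.9 points/sprint

36.9 points/sprint


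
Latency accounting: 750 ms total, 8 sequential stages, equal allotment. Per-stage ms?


Formula: per_stage = total_budget / stages
per_stage = 750 / 8
per_stage = 93.75 ms

93.75 ms


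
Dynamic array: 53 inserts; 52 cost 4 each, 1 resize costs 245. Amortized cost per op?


Formula: Amortized cost = Total cost / Operations
Total cost = (52 * 4) + (1 * 245)
Total cost = 208 + 245 = 453
Amortized = 453 / 53 = 8.5472

8.5472


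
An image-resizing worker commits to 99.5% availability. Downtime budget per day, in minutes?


Formula: allowed downtime = period * (100 - SLA) / 100
Period (day) = 1440 minutes
Unavailability fraction = (100 - 99.5) / 100
Allowed downtime = 1440 * (100 - 99.5) / 100
Allowed downtime = 7.2 minutes

7.2 minutes


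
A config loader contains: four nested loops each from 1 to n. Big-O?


Reasoning: four levels of nesting
Complexity: O(n^4)

O(n^4)


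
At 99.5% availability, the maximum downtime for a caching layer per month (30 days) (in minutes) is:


Formula: allowed downtime = period * (100 - SLA) / 100
Period (month (30 days)) = 43200 minutes
Unavailability fraction = (100 - 99.5) / 100
Allowed downtime = 43200 * (100 - 99.5) / 100
Allowed downtime = 216.0 minutes

216.0 minutes


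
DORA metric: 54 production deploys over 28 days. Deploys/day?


Formula: deployments per day = releases / days
= 54 / 28
= 1.929 deploys/day
(equivalently, 13.5 deploys/week)

1.929 deploys/day


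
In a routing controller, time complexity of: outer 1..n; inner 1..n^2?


Reasoning: n times n^2
Complexity: O(n^3)

O(n^3)


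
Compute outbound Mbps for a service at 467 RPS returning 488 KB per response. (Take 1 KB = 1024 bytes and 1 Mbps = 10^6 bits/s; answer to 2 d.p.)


Formula: Mbps = payload_bytes * RPS * 8 / 1e6
Payload per request = 488 KB = 488 * 1024 = 499712 bytes
Total bytes/sec = 499712 * 467 = 233365504
Total bits/sec = 233365504 * 8 = 1866924032
Mbps = 1866924032 / 1e6 = 1866.92

1866.92 Mbps


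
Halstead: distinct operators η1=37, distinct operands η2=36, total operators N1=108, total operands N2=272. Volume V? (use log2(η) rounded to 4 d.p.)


Formula: V = N * log2(η), where N = N1 + N2 and η = η1 + η2
η = 37 + 36 = 73
N = 108 + 272 = 380
log2(73) ≈ 6.1898
V = 380 * 6.1898 = 2352.12

2352.12


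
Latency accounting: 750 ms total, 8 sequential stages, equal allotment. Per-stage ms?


Formula: per_stage = total_budget / stages
per_stage = 750 / 8
per_stage = 93.75 ms

93.75 ms


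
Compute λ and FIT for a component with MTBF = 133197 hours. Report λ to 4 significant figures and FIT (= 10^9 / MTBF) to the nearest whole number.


Formula: λ = 1 / MTBF; FIT = λ × 1e9 = 1e9 / MTBF
λ = 1 / 133197 ≈ 7.508e-06 failures/hour
FIT = 1e9 / 133197 ≈ 7508 failures per 1e9 hours (nearest whole number)

λ = 7.508e-06 /h, FIT = 7508


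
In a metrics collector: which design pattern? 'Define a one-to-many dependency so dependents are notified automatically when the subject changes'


This matches the Observer pattern

Observer


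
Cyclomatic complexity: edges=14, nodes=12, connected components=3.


Formula: V(G) = E - N + 2P
V(G) = 14 - 12 + 2*3
V(G) = 2 + 6
V(G) = 8

8


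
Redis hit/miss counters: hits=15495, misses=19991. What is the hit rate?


Formula: hit rate = hits / (hits + misses) * 100
hit rate = 15495 / (15495 + 19991) * 100
hit rate = 15495 / 35486 * 100
hit rate = 43.67%

43.67%


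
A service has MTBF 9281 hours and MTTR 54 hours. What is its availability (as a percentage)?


Availability = MTBF / (MTBF + MTTR)
Availability = 9281 / (9281 + 54)
Availability = 9281 / 9335
Availability = 99.4215%

99.4215%


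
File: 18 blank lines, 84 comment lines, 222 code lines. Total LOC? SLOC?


Total LOC = blank + comment + code
Total LOC = 18 + 84 + 222 = 324
SLOC (source only) = code = 222

Total LOC: 324, SLOC: 222


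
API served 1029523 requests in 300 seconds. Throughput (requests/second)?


Formula: throughput = requests / seconds
throughput = 1029523 / 300
throughput = 3431.74 requests/second

3431.74 requests/second


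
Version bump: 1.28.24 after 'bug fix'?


Current: 1.28.24
Change category: 'bug fix' → patch bump
SemVer rule: patch bump → increment PATCH (MAJOR and MINOR unchanged)
New: 1.28.25

1.28.25


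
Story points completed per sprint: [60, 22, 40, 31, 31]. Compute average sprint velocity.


Formula: Avg velocity = Total points / Number of sprints
Points: [60, 22, 40, 31, 31]
Sum = 60 + 22 + 40 + 31 + 31 = 184
Avg velocity = 184 / 5 = 36.8 points/sprint

36.8 points/sprint


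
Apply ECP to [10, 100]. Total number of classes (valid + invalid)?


Valid range: [10, 100]
Class 1: x < 10 — invalid
Class 2: 10 ≤ x ≤ 100 — valid
Class 3: x > 100 — invalid
Total equivalence classes: 3

3 equivalence classes


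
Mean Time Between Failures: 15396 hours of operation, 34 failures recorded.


Formula: MTBF = Total operating time / Number of failures
MTBF = 15396 / 34
MTBF = 452.82 hours

452.82 hours


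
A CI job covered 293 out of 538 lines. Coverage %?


Coverage = covered / total * 100
Coverage = 293 / 538 * 100
Coverage = 54.46%

54.46%


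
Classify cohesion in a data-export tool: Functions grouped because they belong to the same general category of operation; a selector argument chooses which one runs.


Reasoning: Grouped by category of activity, not by data or sequence
Type: Logical cohesion

Logical cohesion


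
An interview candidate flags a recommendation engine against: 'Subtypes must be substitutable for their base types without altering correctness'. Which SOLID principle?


This describes the Liskov Substitution Principle (LSP)

Liskov Substitution Principle (LSP)


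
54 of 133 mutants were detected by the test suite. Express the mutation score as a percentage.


Mutation score = killed / total * 100
Mutation score = 54 / 133 * 100
Mutation score = 40.6%

40.6%


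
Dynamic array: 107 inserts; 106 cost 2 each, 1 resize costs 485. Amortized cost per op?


Formula: Amortized cost = Total cost / Operations
Total cost = (106 * 2) + (1 * 485)
Total cost = 212 + 485 = 697
Amortized = 697 / 107 = 6.514

6.514


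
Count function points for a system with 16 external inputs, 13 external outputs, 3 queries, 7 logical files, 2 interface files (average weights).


UFP = EI*4 + EO*5 + EQ*4 + ILF*10 + EIF*7
UFP = 16*4 + 13*5 + 3*4 + 7*10 + 2*7
UFP = 64 + 65 + 12 + 70 + 14
UFP = 225

225


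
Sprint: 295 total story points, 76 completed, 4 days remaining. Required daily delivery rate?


Formula: Required rate = Remaining points / Days left
Remaining = 295 - 76 = 219 points
Required rate = 219 / 4 = 54.75 points/day

54.75 points/day


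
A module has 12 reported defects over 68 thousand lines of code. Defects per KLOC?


Defect density = defects / KLOC
Defect density = 12 / 68
Defect density = 0.176 defects/KLOC

0.176 defects/KLOC


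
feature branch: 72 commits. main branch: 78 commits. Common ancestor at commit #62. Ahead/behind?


Common ancestor: commit #62
feature commits after divergence: 72 - 62 = 10
main commits after divergence: 78 - 62 = 16
feature is 10 commits ahead of main
main is 16 commits ahead of feature

feature ahead: 10, main ahead: 16


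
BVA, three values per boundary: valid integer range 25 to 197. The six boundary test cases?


Range: [25, 197]
Boundaries: just below min, min, min+1, max-1, max, just above max
Values: [24, 25, 26, 196, 197, 198]

[24, 25, 26, 196, 197, 198]


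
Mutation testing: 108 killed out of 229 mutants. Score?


Mutation score = killed / total * 100
Mutation score = 108 / 229 * 100
Mutation score = 47.16%

47.16%


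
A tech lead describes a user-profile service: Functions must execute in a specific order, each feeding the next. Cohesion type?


Reasoning: Output of one is input to next
Type: Sequential cohesion

Sequential cohesion


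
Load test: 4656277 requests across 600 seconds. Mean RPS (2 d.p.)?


Formula: throughput = requests / seconds
throughput = 4656277 / 600
throughput = 7760.46 requests/second

7760.46 requests/second


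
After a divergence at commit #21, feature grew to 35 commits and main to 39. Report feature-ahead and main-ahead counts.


Common ancestor: commit #21
feature commits after divergence: 35 - 21 = 14
main commits after divergence: 39 - 21 = 18
feature is 14 commits ahead of main
main is 18 commits ahead of feature

feature ahead: 14, main ahead: 18


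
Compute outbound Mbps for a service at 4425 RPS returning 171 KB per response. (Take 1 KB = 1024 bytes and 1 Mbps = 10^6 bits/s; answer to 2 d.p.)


Formula: Mbps = payload_bytes * RPS * 8 / 1e6
Payload per request = 171 KB = 171 * 1024 = 175104 bytes
Total bytes/sec = 175104 * 4425 = 774835200
Total bits/sec = 774835200 * 8 = 6198681600
Mbps = 6198681600 / 1e6 = 6198.68

6198.68 Mbps


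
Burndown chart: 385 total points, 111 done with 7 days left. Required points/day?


Formula: Required rate = Remaining points / Days left
Remaining = 385 - 111 = 274 points
Required rate = 274 / 7 = 39.14 points/day

39.14 points/day


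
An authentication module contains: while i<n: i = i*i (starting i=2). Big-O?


Reasoning: squaring drives double-exponential growth; iterations ~ log log n
Complexity: O(log log n)

O(log log n)


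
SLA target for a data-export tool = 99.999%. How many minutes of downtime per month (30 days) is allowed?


Formula: allowed downtime = period * (100 - SLA) / 100
Period (month (30 days)) = 43200 minutes
Unavailability fraction = (100 - 99.999) / 100
Allowed downtime = 43200 * (100 - 99.999) / 100
Allowed downtime = 0.432 minutes

0.432 minutes


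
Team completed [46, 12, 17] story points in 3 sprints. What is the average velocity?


Formula: Avg velocity = Total points / Number of sprints
Points: [46, 12, 17]
Sum = 46 + 12 + 17 = 75
Avg velocity = 75 / 3 = 25.0 points/sprint

25.0 points/sprint


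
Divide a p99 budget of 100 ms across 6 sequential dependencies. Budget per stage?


Formula: per_stage = total_budget / stages
per_stage = 100 / 6
per_stage = 16.67 ms

16.67 ms


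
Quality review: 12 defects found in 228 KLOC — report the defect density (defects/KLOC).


Defect density = defects / KLOC
Defect density = 12 / 228
Defect density = 0.053 defects/KLOC

0.053 defects/KLOC


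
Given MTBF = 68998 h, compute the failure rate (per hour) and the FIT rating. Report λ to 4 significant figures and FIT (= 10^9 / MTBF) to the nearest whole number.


Formula: λ = 1 / MTBF; FIT = λ × 1e9 = 1e9 / MTBF
λ = 1 / 68998 ≈ 1.449e-05 failures/hour
FIT = 1e9 / 68998 ≈ 14493 failures per 1e9 hours (nearest whole number)

λ = 1.449e-05 /h, FIT = 14493


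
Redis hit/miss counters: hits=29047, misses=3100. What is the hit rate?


Formula: hit rate = hits / (hits + misses) * 100
hit rate = 29047 / (29047 + 3100) * 100
hit rate = 29047 / 32147 * 100
hit rate = 90.36%

90.36%


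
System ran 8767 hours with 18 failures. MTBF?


Formula: MTBF = Total operating time / Number of failures
MTBF = 8767 / 18
MTBF = 487.06 hours

487.06 hours


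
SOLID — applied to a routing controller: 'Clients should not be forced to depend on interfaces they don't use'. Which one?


This describes the Interface Segregation Principle (ISP)

Interface Segregation Principle (ISP)


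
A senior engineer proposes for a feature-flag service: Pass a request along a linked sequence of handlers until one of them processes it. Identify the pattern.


This matches the Chain of Responsibility pattern

Chain of Responsibility


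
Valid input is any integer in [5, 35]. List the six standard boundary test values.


Range: [5, 35]
Boundaries: just below min, min, min+1, max-1, max, just above max
Values: [4, 5, 6, 34, 35, 36]

[4, 5, 6, 34, 35, 36]


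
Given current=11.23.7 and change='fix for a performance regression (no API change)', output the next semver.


Current: 11.23.7
Change category: 'fix for a performance regression (no API change)' → patch bump
SemVer rule: patch bump → increment PATCH (MAJOR and MINOR unchanged)
New: 11.23.8

11.23.8


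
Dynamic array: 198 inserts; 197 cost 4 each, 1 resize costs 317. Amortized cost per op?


Formula: Amortized cost = Total cost / Operations
Total cost = (197 * 4) + (1 * 317)
Total cost = 788 + 317 = 1105
Amortized = 1105 / 198 = 5.5808

5.5808


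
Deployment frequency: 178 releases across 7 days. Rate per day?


Formula: deployments per day = releases / days
= 178 / 7
= 25.429 deploys/day
(equivalently, 178.0 deploys/week)

25.429 deploys/day


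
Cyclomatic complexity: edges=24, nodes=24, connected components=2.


Formula: V(G) = E - N + 2P
V(G) = 24 - 24 + 2*2
V(G) = 0 + 4
V(G) = 4

4


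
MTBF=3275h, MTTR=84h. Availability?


Availability = MTBF / (MTBF + MTTR)
Availability = 3275 / (3275 + 84)
Availability = 3275 / 3359
Availability = 97.4993%

97.4993%


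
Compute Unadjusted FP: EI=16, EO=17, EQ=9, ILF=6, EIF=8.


UFP = EI*4 + EO*5 + EQ*4 + ILF*10 + EIF*7
UFP = 16*4 + 17*5 + 9*4 + 6*10 + 8*7
UFP = 64 + 85 + 36 + 60 + 56
UFP = 301

301


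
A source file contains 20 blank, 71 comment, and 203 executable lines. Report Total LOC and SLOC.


Total LOC = blank + comment + code
Total LOC = 20 + 71 + 203 = 294
SLOC (source only) = code = 203

Total LOC: 294, SLOC: 203


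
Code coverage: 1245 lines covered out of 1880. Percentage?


Coverage = covered / total * 100
Coverage = 1245 / 1880 * 100
Coverage = 66.22%

66.22%


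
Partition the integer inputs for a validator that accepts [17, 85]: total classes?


Valid range: [17, 85]
Class 1: x < 17 — invalid
Class 2: 17 ≤ x ≤ 85 — valid
Class 3: x > 85 — invalid
Total equivalence classes: 3

3 equivalence classes


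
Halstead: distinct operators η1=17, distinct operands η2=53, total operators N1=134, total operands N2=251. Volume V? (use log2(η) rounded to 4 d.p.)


Formula: V = N * log2(η), where N = N1 + N2 and η = η1 + η2
η = 17 + 53 = 70
N = 134 + 251 = 385
log2(70) ≈ 6.1293
V = 385 * 6.1293 = 2359.78

2359.78


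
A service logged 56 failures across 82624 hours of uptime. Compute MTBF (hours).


Formula: MTBF = Total operating time / Number of failures
MTBF = 82624 / 56
MTBF = 1475.43 hours

1475.43 hours


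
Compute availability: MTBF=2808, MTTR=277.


Availability = MTBF / (MTBF + MTTR)
Availability = 2808 / (2808 + 277)
Availability = 2808 / 3085
Availability = 91.0211%

91.0211%


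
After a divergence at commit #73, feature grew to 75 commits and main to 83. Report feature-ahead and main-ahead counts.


Common ancestor: commit #73
feature commits after divergence: 75 - 73 = 2
main commits after divergence: 83 - 73 = 10
feature is 2 commits ahead of main
main is 10 commits ahead of feature

feature ahead: 2, main ahead: 10


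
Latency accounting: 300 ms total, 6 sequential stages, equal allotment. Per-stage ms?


Formula: per_stage = total_budget / stages
per_stage = 300 / 6
per_stage = 50.0 ms

50.0 ms


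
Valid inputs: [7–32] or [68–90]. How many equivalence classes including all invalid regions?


Valid ranges: [7,32] and [68,90]
Class 1: x < 7 — invalid
Class 2: 7 ≤ x ≤ 32 — valid
Class 3: 32 < x < 68 — invalid (gap between ranges)
Class 4: 68 ≤ x ≤ 90 — valid
Class 5: x > 90 — invalid
Total equivalence classes: 5

5 equivalence classes


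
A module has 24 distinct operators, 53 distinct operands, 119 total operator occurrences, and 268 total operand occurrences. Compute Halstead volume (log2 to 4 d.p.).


Formula: V = N * log2(η), where N = N1 + N2 and η = η1 + η2
η = 24 + 53 = 77
N = 119 + 268 = 387
log2(77) ≈ 6.2668
V = 387 * 6.2668 = 2425.25

2425.25


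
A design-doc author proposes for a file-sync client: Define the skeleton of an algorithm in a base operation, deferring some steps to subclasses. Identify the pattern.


This matches the Template Method pattern

Template Method


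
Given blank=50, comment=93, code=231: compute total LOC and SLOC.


Total LOC = blank + comment + code
Total LOC = 50 + 93 + 231 = 374
SLOC (source only) = code = 231

Total LOC: 374, SLOC: 231


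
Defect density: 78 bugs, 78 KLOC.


Defect density = defects / KLOC
Defect density = 78 / 78
Defect density = 1.0 defects/KLOC

1.0 defects/KLOC


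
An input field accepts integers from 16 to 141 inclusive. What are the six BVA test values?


Range: [16, 141]
Boundaries: just below min, min, min+1, max-1, max, just above max
Values: [15, 16, 17, 140, 141, 142]

[15, 16, 17, 140, 141, 142]


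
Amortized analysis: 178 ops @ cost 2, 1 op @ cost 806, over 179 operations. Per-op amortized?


Formula: Amortized cost = Total cost / Operations
Total cost = (178 * 2) + (1 * 806)
Total cost = 356 + 806 = 1162
Amortized = 1162 / 179 = 6.4916

6.4916


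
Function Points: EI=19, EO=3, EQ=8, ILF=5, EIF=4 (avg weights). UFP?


UFP = EI*4 + EO*5 + EQ*4 + ILF*10 + EIF*7
UFP = 19*4 + 3*5 + 8*4 + 5*10 + 4*7
UFP = 76 + 15 + 32 + 50 + 28
UFP = 201

201


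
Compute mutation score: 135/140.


Mutation score = killed / total * 100
Mutation score = 135 / 140 * 100
Mutation score = 96.43%

96.43%


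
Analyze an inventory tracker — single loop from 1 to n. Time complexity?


Reasoning: one pass through n items
Complexity: O(n)

O(n)


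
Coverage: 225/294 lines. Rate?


Coverage = covered / total * 100
Coverage = 225 / 294 * 100
Coverage = 76.53%

76.53%


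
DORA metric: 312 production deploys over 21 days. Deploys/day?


Formula: deployments per day = releases / days
= 312 / 21
= 14.857 deploys/day
(equivalently, 104.0 deploys/week)

14.857 deploys/day


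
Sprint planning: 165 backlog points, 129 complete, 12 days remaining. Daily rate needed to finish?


Formula: Required rate = Remaining points / Days left
Remaining = 165 - 129 = 36 points
Required rate = 36 / 12 = 3.0 points/day

3.0 points/day


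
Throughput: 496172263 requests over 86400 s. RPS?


Formula: throughput = requests / seconds
throughput = 496172263 / 86400
throughput = 5742.73 requests/second

5742.73 requests/second


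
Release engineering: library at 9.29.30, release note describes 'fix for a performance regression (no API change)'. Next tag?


Current: 9.29.30
Change category: 'fix for a performance regression (no API change)' → patch bump
SemVer rule: patch bump → increment PATCH (MAJOR and MINOR unchanged)
New: 9.29.31

9.29.31


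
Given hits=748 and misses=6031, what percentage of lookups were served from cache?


Formula: hit rate = hits / (hits + misses) * 100
hit rate = 748 / (748 + 6031) * 100
hit rate = 748 / 6779 * 100
hit rate = 11.03%

11.03%


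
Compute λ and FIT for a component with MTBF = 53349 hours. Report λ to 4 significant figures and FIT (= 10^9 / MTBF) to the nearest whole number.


Formula: λ = 1 / MTBF; FIT = λ × 1e9 = 1e9 / MTBF
λ = 1 / 53349 ≈ 1.874e-05 failures/hour
FIT = 1e9 / 53349 ≈ 18744 failures per 1e9 hours (nearest whole number)

λ = 1.874e-05 /h, FIT = 18744


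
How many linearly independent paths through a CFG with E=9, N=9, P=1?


Formula: V(G) = E - N + 2P
V(G) = 9 - 9 + 2*1
V(G) = 0 + 2
V(G) = 2

2


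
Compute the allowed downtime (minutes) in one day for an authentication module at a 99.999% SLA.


Formula: allowed downtime = period * (100 - SLA) / 100
Period (day) = 1440 minutes
Unavailability fraction = (100 - 99.999) / 100
Allowed downtime = 1440 * (100 - 99.999) / 100
Allowed downtime = 0.0144 minutes

0.0144 minutes


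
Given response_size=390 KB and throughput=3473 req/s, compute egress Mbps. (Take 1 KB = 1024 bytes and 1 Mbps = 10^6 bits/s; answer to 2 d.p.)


Formula: Mbps = payload_bytes * RPS * 8 / 1e6
Payload per request = 390 KB = 390 * 1024 = 399360 bytes
Total bytes/sec = 399360 * 3473 = 1386977280
Total bits/sec = 1386977280 * 8 = 11095818240
Mbps = 11095818240 / 1e6 = 11095.82

11095.82 Mbps


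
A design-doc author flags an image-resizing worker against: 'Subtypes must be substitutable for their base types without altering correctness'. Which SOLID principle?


This describes the Liskov Substitution Principle (LSP)

Liskov Substitution Principle (LSP)


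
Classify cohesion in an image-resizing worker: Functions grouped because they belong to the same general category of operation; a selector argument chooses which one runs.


Reasoning: Grouped by category of activity, not by data or sequence
Type: Logical cohesion

Logical cohesion


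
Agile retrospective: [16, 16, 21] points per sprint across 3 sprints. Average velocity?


Formula: Avg velocity = Total points / Number of sprints
Points: [16, 16, 21]
Sum = 16 + 16 + 21 = 53
Avg velocity = 53 / 3 = 17.67 points/sprint

17.67 points/sprint


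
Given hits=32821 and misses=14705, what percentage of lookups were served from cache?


Formula: hit rate = hits / (hits + misses) * 100
hit rate = 32821 / (32821 + 14705) * 100
hit rate = 32821 / 47526 * 100
hit rate = 69.06%

69.06%


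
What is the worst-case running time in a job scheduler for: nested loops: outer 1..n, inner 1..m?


Reasoning: product of independent bounds
Complexity: O(n*m)

O(n*m)


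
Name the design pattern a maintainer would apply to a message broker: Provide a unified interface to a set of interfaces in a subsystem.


This matches the Facade pattern

Facade


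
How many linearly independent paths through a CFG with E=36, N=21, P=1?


Formula: V(G) = E - N + 2P
V(G) = 36 - 21 + 2*1
V(G) = 15 + 2
V(G) = 17

17


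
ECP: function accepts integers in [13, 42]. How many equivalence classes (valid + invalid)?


Valid range: [13, 42]
Class 1: x < 13 — invalid
Class 2: 13 ≤ x ≤ 42 — valid
Class 3: x > 42 — invalid
Total equivalence classes: 3

3 equivalence classes


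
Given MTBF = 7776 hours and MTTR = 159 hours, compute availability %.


Availability = MTBF / (MTBF + MTTR)
Availability = 7776 / (7776 + 159)
Availability = 7776 / 7935
Availability = 97.9962%

97.9962%


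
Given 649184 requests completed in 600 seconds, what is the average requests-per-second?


Formula: throughput = requests / seconds
throughput = 649184 / 600
throughput = 1081.97 requests/second

1081.97 requests/second


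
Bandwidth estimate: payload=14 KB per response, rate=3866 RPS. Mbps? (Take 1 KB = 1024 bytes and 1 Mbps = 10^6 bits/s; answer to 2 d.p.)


Formula: Mbps = payload_bytes * RPS * 8 / 1e6
Payload per request = 14 KB = 14 * 1024 = 14336 bytes
Total bytes/sec = 14336 * 3866 = 55422976
Total bits/sec = 55422976 * 8 = 443383808
Mbps = 443383808 / 1e6 = 443.38

443.38 Mbps


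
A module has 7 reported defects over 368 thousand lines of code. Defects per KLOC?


Defect density = defects / KLOC
Defect density = 7 / 368
Defect density = 0.019 defects/KLOC

0.019 defects/KLOC


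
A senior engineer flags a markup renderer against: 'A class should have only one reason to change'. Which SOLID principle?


This describes the Single Responsibility Principle (SRP)

Single Responsibility Principle (SRP)


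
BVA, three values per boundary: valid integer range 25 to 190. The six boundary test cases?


Range: [25, 190]
Boundaries: just below min, min, min+1, max-1, max, just above max
Values: [24, 25, 26, 189, 190, 191]

[24, 25, 26, 189, 190, 191]


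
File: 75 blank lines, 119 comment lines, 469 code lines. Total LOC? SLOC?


Total LOC = blank + comment + code
Total LOC = 75 + 119 + 469 = 663
SLOC (source only) = code = 469

Total LOC: 663, SLOC: 469


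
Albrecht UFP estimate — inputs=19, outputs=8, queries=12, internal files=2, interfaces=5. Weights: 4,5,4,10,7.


UFP = EI*4 + EO*5 + EQ*4 + ILF*10 + EIF*7
UFP = 19*4 + 8*5 + 12*4 + 2*10 + 5*7
UFP = 76 + 40 + 48 + 20 + 35
UFP = 219

219


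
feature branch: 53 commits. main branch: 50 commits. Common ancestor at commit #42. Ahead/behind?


Common ancestor: commit #42
feature commits after divergence: 53 - 42 = 11
main commits after divergence: 50 - 42 = 8
feature is 11 commits ahead of main
main is 8 commits ahead of feature

feature ahead: 11, main ahead: 8


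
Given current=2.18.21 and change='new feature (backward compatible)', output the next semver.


Current: 2.18.21
Change category: 'new feature (backward compatible)' → minor bump
SemVer rule: minor bump → increment MINOR, reset PATCH to 0 (MAJOR unchanged)
New: 2.19.0

2.19.0


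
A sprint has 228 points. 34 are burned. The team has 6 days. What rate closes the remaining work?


Formula: Required rate = Remaining points / Days left
Remaining = 228 - 34 = 194 points
Required rate = 194 / 6 = 32.33 points/day

32.33 points/day


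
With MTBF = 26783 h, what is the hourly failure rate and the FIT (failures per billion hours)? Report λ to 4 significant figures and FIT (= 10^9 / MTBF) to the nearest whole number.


Formula: λ = 1 / MTBF; FIT = λ × 1e9 = 1e9 / MTBF
λ = 1 / 26783 ≈ 3.734e-05 failures/hour
FIT = 1e9 / 26783 ≈ 37337 failures per 1e9 hours (nearest whole number)

λ = 3.734e-05 /h, FIT = 37337


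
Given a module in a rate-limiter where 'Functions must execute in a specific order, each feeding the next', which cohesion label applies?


Reasoning: Output of one is input to next
Type: Sequential cohesion

Sequential cohesion


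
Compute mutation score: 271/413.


Mutation score = killed / total * 100
Mutation score = 271 / 413 * 100
Mutation score = 65.62%

65.62%


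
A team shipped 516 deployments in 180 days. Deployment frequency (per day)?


Formula: deployments per day = releases / days
= 516 / 180
= 2.867 deploys/day
(equivalently, 20.07 deploys/week)

2.867 deploys/day


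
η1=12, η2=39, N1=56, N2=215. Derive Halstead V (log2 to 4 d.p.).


Formula: V = N * log2(η), where N = N1 + N2 and η = η1 + η2
η = 12 + 39 = 51
N = 56 + 215 = 271
log2(51) ≈ 5.6724
V = 271 * 5.6724 = 1537.22

1537.22


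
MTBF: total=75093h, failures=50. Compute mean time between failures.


Formula: MTBF = Total operating time / Number of failures
MTBF = 75093 / 50
MTBF = 1501.86 hours

1501.86 hours


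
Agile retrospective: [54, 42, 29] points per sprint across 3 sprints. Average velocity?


Formula: Avg velocity = Total points / Number of sprints
Points: [54, 42, 29]
Sum = 54 + 42 + 29 = 125
Avg velocity = 125 / 3 = 41.67 points/sprint

41.67 points/sprint


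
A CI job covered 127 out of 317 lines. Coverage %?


Coverage = covered / total * 100
Coverage = 127 / 317 * 100
Coverage = 40.06%

40.06%


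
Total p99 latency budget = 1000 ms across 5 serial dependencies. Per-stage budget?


Formula: per_stage = total_budget / stages
per_stage = 1000 / 5
per_stage = 200.0 ms

200.0 ms


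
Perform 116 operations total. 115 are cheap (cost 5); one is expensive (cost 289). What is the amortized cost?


Formula: Amortized cost = Total cost / Operations
Total cost = (115 * 5) + (1 * 289)
Total cost = 575 + 289 = 864
Amortized = 864 / 116 = 7.4483

7.4483


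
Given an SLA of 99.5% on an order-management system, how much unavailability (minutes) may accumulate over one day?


Formula: allowed downtime = period * (100 - SLA) / 100
Period (day) = 1440 minutes
Unavailability fraction = (100 - 99.5) / 100
Allowed downtime = 1440 * (100 - 99.5) / 100
Allowed downtime = 7.2 minutes

7.2 minutes


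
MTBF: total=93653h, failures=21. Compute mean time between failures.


Formula: MTBF = Total operating time / Number of failures
MTBF = 93653 / 21
MTBF = 4459.67 hours

4459.67 hours


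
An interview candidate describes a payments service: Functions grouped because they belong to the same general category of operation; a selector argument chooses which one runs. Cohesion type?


Reasoning: Grouped by category of activity, not by data or sequence
Type: Logical cohesion

Logical cohesion


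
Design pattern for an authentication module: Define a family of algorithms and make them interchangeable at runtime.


This matches the Strategy pattern

Strategy


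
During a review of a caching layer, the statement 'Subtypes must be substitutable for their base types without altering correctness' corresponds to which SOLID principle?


This describes the Liskov Substitution Principle (LSP)

Liskov Substitution Principle (LSP)


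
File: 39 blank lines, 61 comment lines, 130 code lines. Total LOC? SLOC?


Total LOC = blank + comment + code
Total LOC = 39 + 61 + 130 = 230
SLOC (source only) = code = 130

Total LOC: 230, SLOC: 130


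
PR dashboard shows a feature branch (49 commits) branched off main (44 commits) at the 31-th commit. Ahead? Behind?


Common ancestor: commit #31
feature commits after divergence: 49 - 31 = 18
main commits after divergence: 44 - 31 = 13
feature is 18 commits ahead of main
main is 13 commits ahead of feature

feature ahead: 18, main ahead: 13


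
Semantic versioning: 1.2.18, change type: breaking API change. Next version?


Current: 1.2.18
Change category: 'breaking API change' → major bump
SemVer rule: major bump → increment MAJOR, reset MINOR and PATCH to 0
New: 2.0.0

2.0.0


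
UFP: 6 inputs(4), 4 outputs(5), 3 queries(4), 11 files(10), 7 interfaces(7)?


UFP = EI*4 + EO*5 + EQ*4 + ILF*10 + EIF*7
UFP = 6*4 + 4*5 + 3*4 + 11*10 + 7*7
UFP = 24 + 20 + 12 + 110 + 49
UFP = 215

215


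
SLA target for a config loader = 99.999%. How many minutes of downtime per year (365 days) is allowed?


Formula: allowed downtime = period * (100 - SLA) / 100
Period (year (365 days)) = 525600 minutes
Unavailability fraction = (100 - 99.999) / 100
Allowed downtime = 525600 * (100 - 99.999) / 100
Allowed downtime = 5.256 minutes

5.256 minutes


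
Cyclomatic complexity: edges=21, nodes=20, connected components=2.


Formula: V(G) = E - N + 2P
V(G) = 21 - 20 + 2*2
V(G) = 1 + 4
V(G) = 5

5


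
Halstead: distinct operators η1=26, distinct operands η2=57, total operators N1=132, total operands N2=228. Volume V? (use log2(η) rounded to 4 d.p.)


Formula: V = N * log2(η), where N = N1 + N2 and η = η1 + η2
η = 26 + 57 = 83
N = 132 + 228 = 360
log2(83) ≈ 6.3750
V = 360 * 6.3750 = 2295.00

2295.00


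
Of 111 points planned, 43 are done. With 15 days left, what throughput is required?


Formula: Required rate = Remaining points / Days left
Remaining = 111 - 43 = 68 points
Required rate = 68 / 15 = 4.53 points/day

4.53 points/day
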